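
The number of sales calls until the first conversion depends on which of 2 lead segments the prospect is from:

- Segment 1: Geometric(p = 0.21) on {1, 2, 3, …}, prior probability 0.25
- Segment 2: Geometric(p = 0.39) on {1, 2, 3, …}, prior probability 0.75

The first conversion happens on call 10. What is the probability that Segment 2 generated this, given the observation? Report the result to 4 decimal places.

Apply Bayes' rule: the posterior for each component is proportional to its prior times its likelihood at x.
Evaluate each component's likelihood at the observed value:
  L_1 = 0.21·(1−0.21)^9 = 0.21·0.119852 = 0.0251688
  L_2 = 0.39·(1−0.39)^9 = 0.39·0.0116941 = 0.00456072
Unnormalised posteriors:
  P(Z=1)·L_1 = 0.25 × 0.0251688 = 0.00629221
  P(Z=2)·L_2 = 0.75 × 0.00456072 = 0.00342054
Evidence: 0.00629221 + 0.00342054 = 0.00971275
P(Segment 2 | 10) = 0.00342054 / 0.00971275 ≈ 0.3522

0.3522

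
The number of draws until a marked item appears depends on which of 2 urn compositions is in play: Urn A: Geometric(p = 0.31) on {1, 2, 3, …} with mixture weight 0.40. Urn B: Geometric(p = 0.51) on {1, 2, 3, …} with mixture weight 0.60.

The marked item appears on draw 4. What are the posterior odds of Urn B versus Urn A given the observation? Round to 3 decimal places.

0.884

Since P(k|x) ∝ P(Z=k) f_k(x), the posterior odds are P(Z=i) f_i(x) / (P(Z=j) f_j(x)).
Evaluate each component's likelihood at the observed value:
  L_A = 0.31·(1−0.31)^3 = 0.31·0.328509 = 0.101838
  L_B = 0.51·(1−0.51)^3 = 0.51·0.117649 = 0.060001
0.0360006 / 0.0407351 ≈ 0.884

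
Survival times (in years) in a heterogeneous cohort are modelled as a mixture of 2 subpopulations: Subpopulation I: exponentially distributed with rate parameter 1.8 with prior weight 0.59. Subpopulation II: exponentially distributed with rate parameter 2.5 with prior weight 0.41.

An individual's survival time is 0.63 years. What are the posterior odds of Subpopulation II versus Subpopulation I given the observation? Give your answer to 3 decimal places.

Only the two components matter; the odds are (π_i f_i(x)) / (π_j f_j(x)).
Exponential densities:
  p_I = 0.579139
  p_II = 0.517519
Posterior odds = (π_II·p_II) / (π_I·p_I) = (0.41·0.517519) / (0.59·0.579139) = 0.212183 / 0.341692 ≈ 0.621

0.621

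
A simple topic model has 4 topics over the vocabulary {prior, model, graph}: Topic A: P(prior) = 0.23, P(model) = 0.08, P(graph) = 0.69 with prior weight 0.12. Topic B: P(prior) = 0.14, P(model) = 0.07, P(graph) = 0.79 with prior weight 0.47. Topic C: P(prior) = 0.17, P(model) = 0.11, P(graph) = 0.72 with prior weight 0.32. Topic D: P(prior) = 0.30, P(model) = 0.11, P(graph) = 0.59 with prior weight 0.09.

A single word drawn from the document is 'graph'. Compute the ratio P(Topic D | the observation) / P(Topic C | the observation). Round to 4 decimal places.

Posterior odds = (w_i f_i(x)) / (w_j f_j(x)); the normalising sum cancels.
Component likelihoods at x = 'graph':
  p_A = 0.69
  p_B = 0.79
  p_C = 0.72
  p_D = 0.59
0.0531 / 0.2304 ≈ 0.2305

0.2305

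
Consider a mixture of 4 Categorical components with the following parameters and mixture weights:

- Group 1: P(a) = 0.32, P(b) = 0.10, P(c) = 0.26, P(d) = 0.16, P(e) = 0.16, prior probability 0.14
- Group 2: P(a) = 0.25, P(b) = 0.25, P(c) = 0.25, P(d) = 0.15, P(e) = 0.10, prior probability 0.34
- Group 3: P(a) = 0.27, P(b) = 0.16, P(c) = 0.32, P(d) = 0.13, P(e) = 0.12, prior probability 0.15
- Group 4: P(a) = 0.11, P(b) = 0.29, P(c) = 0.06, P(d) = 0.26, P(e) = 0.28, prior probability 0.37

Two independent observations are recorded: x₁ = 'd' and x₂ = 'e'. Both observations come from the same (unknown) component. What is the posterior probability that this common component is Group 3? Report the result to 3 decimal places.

0.062

By Bayes' theorem, P(k | x) = π_k f_k(x) / Σ_j π_j f_j(x).
Since both observations come from the same component, the likelihood for component k is f_k(x₁)·f_k(x₂).
  L_1 = [P(d | comp) = 0.16] × [0.16] = 0.0256
  L_2 = [P(d | comp) = 0.15] × [0.1] = 0.015
  L_3 = [P(d | comp) = 0.13] × [0.12] = 0.0156
  L_4 = [P(d | comp) = 0.26] × [0.28] = 0.0728
Unnormalised posteriors:
  π_1·L_1 = 0.14 × 0.0256 = 0.003584
  π_2·L_2 = 0.34 × 0.015 = 0.0051
  π_3·L_3 = 0.15 × 0.0156 = 0.00234
  π_4·L_4 = 0.37 × 0.0728 = 0.026936
Normaliser: 0.003584 + 0.0051 + 0.00234 + 0.026936 = 0.03796
So the posterior for Group 3 is 0.00234 / 0.03796 ≈ 0.062.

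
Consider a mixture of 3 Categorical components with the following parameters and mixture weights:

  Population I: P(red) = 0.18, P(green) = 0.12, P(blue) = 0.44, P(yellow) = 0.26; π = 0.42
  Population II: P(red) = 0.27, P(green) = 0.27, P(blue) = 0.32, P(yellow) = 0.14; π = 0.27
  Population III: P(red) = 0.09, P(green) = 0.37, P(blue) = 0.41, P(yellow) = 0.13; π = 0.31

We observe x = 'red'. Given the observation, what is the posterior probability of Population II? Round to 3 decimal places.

0.413

Posterior ∝ prior × likelihood, so P(k | x) ∝ w_k f_k(x); normalise over all components.
Component likelihoods at x = 'red':
  L_I = 0.18
  L_II = 0.27
  L_III = 0.09
Weight by the priors:
  w_I·L_I = 0.42 × 0.18 = 0.0756
  w_II·L_II = 0.27 × 0.27 = 0.0729
  w_III·L_III = 0.31 × 0.09 = 0.0279
Normaliser: 0.0756 + 0.0729 + 0.0279 = 0.1764
So the posterior for Population II is 0.0729 / 0.1764 ≈ 0.413.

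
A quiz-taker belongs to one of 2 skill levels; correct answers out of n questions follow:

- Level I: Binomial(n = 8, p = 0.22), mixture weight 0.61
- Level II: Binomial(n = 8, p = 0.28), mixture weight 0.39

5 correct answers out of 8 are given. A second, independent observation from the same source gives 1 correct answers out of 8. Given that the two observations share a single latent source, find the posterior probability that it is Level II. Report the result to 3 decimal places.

0.550

Posterior ∝ prior × likelihood, so P(k | x) ∝ P(Z=k) f_k(x); normalise over all components.
Since both observations come from the same component, the likelihood for component k is f_k(x₁)·f_k(x₂).
  f_I = [C(8,5)·0.22^5·0.78^3 = 56·0.000515363·0.474552 = 0.0136957] × [0.309154] = 0.00423409
  f_II = [C(8,5)·0.28^5·0.72^3 = 56·0.00172104·0.373248 = 0.0359729] × [0.224686] = 0.0080826
Prior × likelihood for each component:
  P(Z=I)·f_I = 0.61 × 0.00423409 = 0.0025828
  P(Z=II)·f_II = 0.39 × 0.0080826 = 0.00315221
Evidence: 0.0025828 + 0.00315221 = 0.00573501
P(Level II | x₁,x₂) = 0.00315221 / 0.00573501 ≈ 0.550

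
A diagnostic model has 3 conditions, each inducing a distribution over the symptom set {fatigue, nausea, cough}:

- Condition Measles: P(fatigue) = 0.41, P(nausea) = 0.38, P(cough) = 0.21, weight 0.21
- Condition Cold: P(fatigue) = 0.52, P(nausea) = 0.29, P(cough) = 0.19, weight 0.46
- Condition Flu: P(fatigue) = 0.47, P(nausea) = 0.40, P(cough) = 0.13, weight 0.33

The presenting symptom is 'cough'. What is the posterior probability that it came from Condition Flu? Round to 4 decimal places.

0.2460

Posterior ∝ prior × likelihood, so P(k | x) ∝ π_k f_k(x); normalise over all components.
Component likelihoods at x = 'cough':
  L_Measles = 0.21
  L_Cold = 0.19
  L_Flu = 0.13
Weight by the priors:
  π_Measles·L_Measles = 0.21 × 0.21 = 0.0441
  π_Cold·L_Cold = 0.46 × 0.19 = 0.0874
  π_Flu·L_Flu = 0.33 × 0.13 = 0.0429
Denominator: 0.0441 + 0.0874 + 0.0429 = 0.1744
P(Condition Flu | the observation) ≈ 0.2460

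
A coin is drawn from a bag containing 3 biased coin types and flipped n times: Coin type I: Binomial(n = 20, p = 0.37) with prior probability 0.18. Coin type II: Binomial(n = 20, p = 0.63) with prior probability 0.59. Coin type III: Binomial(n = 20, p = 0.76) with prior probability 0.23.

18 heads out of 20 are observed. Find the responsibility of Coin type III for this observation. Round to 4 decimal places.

By Bayes' theorem, P(k | x) = π_k f_k(x) / Σ_j π_j f_j(x).
Binomial probabilities:
  f_I = C(20,18)·0.37^18·0.63^2 = 190·1.68901e-08·0.3969 = 1.2737e-06
  f_II = C(20,18)·0.63^18·0.37^2 = 190·0.000244416·0.1369 = 0.00635751
  f_III = C(20,18)·0.76^18·0.24^2 = 190·0.00715558·0.0576 = 0.0783106
Prior × likelihood for each component:
  π_I·f_I = 0.18 × 1.2737e-06 = 2.29265e-07
  π_II·f_II = 0.59 × 0.00635751 = 0.00375093
  π_III·f_III = 0.23 × 0.0783106 = 0.0180114
Denominator: 2.29265e-07 + 0.00375093 + 0.0180114 = 0.0217626
P(Coin type III | the observation) = 0.0180114 / 0.0217626 ≈ 0.8276

0.8276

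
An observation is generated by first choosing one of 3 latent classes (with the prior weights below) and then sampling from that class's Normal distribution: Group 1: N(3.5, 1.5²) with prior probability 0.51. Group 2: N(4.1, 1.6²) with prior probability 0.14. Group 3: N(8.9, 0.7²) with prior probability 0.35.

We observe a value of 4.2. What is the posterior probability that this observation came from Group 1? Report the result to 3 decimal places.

Posterior ∝ prior × likelihood, so P(k | x) ∝ w_k f_k(x); normalise over all components.
Evaluate each component's likelihood at the observed value:
  L_1 = (1/(1.5·√(2π)))·exp(−(4.2−3.5)²/(2·1.5²)) = 0.265962·exp(-0.10889) = 0.238522
  L_2 = (1/(1.6·√(2π)))·exp(−(4.2−4.1)²/(2·1.6²)) = 0.249339·exp(-0.00195) = 0.248852
  L_3 = (1/(0.7·√(2π)))·exp(−(4.2−8.9)²/(2·0.7²)) = 0.569918·exp(-22.54082) = 9.25678e-11
Prior × likelihood for each component:
  w_1·L_1 = 0.51 × 0.238522 = 0.121646
  w_2·L_2 = 0.14 × 0.248852 = 0.0348393
  w_3·L_3 = 0.35 × 9.25678e-11 = 3.23987e-11
Sum: 0.121646 + 0.0348393 + 3.23987e-11 = 0.156486
P(Group 1 | data) ≈ 0.777

0.777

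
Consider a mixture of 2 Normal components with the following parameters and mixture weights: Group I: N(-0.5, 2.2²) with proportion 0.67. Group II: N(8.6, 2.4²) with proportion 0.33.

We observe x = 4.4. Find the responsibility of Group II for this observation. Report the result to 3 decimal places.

Apply Bayes' rule: the posterior for each component is proportional to its prior times its likelihood at x.
Normal densities:
  L_I = (1/(2.2·√(2π)))·exp(−(4.4−-0.5)²/(2·2.2²)) = 0.181337·exp(-2.48037) = 0.0151801
  L_II = (1/(2.4·√(2π)))·exp(−(4.4−8.6)²/(2·2.4²)) = 0.166226·exp(-1.53125) = 0.0359489
Multiply by the mixture weights:
  π_I·L_I = 0.67 × 0.0151801 = 0.0101707
  π_II·L_II = 0.33 × 0.0359489 = 0.0118631
Marginal: 0.0101707 + 0.0118631 = 0.0220338
P(Group II | data) = 0.0118631 / 0.0220338 ≈ 0.538

0.538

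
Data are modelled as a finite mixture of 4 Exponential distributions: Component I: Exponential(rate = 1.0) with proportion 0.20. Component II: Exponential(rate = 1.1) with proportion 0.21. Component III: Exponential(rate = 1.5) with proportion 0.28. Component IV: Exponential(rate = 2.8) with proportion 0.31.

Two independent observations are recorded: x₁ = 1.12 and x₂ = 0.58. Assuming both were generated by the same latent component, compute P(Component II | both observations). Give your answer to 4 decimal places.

0.2688

P(component k | x) = w_k·f_k(x) / marginal(x), where marginal(x) = Σ_j w_j·f_j(x).
Since both observations come from the same component, the likelihood for component k is f_k(x₁)·f_k(x₂).
  p_I = [1.0·e^(−1.0·1.12) = 1.0·e^(−1.1200) = 0.32628] × [0.559898] = 0.182684
  p_II = [1.1·e^(−1.1·1.12) = 1.1·e^(−1.2320) = 0.320879] × [0.581183] = 0.18649
  p_III = [1.5·e^(−1.5·1.12) = 1.5·e^(−1.6800) = 0.279561] × [0.628427] = 0.175684
  p_IV = [2.8·e^(−2.8·1.12) = 2.8·e^(−3.1360) = 0.121678] × [0.551904] = 0.0671544
Unnormalised posteriors:
  w_I·p_I = 0.20 × 0.182684 = 0.0365367
  w_II·p_II = 0.21 × 0.18649 = 0.0391628
  w_III·p_III = 0.28 × 0.175684 = 0.0491914
  w_IV·p_IV = 0.31 × 0.0671544 = 0.0208179
Marginal: 0.0365367 + 0.0391628 + 0.0491914 + 0.0208179 = 0.145709
So the posterior for Component II is 0.0391628 / 0.145709 ≈ 0.2688.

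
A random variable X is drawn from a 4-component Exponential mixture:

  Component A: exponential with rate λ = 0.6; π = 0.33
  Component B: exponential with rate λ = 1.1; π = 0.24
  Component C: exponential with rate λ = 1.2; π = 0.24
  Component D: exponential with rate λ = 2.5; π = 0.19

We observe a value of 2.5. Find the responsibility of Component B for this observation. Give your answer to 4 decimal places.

0.2212

The responsibility of component k is P(Z=k) f_k(x) divided by Σ_j P(Z=j) f_j(x).
Exponential densities:
  f_A = 0.6·e^(−0.6·2.5) = 0.6·e^(−1.5000) = 0.133878
  f_B = 1.1·e^(−1.1·2.5) = 1.1·e^(−2.7500) = 0.0703206
  f_C = 1.2·e^(−1.2·2.5) = 1.2·e^(−3.0000) = 0.0597445
  f_D = 2.5·e^(−2.5·2.5) = 2.5·e^(−6.2500) = 0.00482614
Weight by the priors:
  P(Z=A)·f_A = 0.33 × 0.133878 = 0.0441798
  P(Z=B)·f_B = 0.24 × 0.0703206 = 0.016877
  P(Z=C)·f_C = 0.24 × 0.0597445 = 0.0143387
  P(Z=D)·f_D = 0.19 × 0.00482614 = 0.000916966
Marginal: 0.0441798 + 0.016877 + 0.0143387 + 0.000916966 = 0.0763124
P(Component B | 2.5) ≈ 0.2212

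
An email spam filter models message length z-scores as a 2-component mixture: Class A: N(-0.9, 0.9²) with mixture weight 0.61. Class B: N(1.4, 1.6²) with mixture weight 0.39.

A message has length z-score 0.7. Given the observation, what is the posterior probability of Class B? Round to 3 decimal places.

0.613

By Bayes' theorem, P(k | x) = P(Z=k) f_k(x) / Σ_j P(Z=j) f_j(x).
Normal densities:
  L_A = (1/(0.9·√(2π)))·exp(−(0.7−-0.9)²/(2·0.9²)) = 0.443269·exp(-1.58025) = 0.0912799
  L_B = (1/(1.6·√(2π)))·exp(−(0.7−1.4)²/(2·1.6²)) = 0.249339·exp(-0.09570) = 0.226583
Prior × likelihood for each component:
  P(Z=A)·L_A = 0.61 × 0.0912799 = 0.0556807
  P(Z=B)·L_B = 0.39 × 0.226583 = 0.0883673
Denominator: 0.0556807 + 0.0883673 = 0.144048
So the posterior for Class B is 0.0883673 / 0.144048 ≈ 0.613.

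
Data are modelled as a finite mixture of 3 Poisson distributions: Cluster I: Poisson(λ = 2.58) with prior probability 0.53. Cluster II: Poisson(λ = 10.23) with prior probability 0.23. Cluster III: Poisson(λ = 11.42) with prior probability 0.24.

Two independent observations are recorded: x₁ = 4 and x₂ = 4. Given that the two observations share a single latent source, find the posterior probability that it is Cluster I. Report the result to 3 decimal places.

0.993

By Bayes' theorem, P(k | x) = w_k f_k(x) / Σ_j w_j f_j(x).
Since both observations come from the same component, the likelihood for component k is f_k(x₁)·f_k(x₂).
  L_I = [e^(−2.58)·2.58^4/4! = 0.13989] × [0.13989] = 0.0195693
  L_II = [e^(−10.23)·10.23^4/4! = 0.0164611] × [0.0164611] = 0.000270968
  L_III = [e^(−11.42)·11.42^4/4! = 0.00777697] × [0.00777697] = 6.04812e-05
Multiply by the mixture weights:
  w_I·L_I = 0.53 × 0.0195693 = 0.0103717
  w_II·L_II = 0.23 × 0.000270968 = 6.23226e-05
  w_III·L_III = 0.24 × 6.04812e-05 = 1.45155e-05
Marginal: 0.0103717 + 6.23226e-05 + 1.45155e-05 = 0.0104486
P(Cluster I | data) ≈ 0.993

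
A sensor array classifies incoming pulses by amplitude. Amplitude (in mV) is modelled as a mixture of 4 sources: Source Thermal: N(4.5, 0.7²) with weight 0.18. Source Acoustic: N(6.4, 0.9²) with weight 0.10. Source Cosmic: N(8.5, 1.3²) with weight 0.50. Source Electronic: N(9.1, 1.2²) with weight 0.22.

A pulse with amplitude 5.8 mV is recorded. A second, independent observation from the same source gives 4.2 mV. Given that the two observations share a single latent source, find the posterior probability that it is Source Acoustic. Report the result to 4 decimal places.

P(component k | x) = P(Z=k)·f_k(x) / marginal(x), where marginal(x) = Σ_j P(Z=j)·f_j(x).
Since both observations come from the same component, the likelihood for component k is f_k(x₁)·f_k(x₂).
  p_Thermal = [(1/(0.7·√(2π)))·exp(−(5.8−4.5)²/(2·0.7²)) = 0.569918·exp(-1.72449) = 0.101596] × [0.51991] = 0.0528206
  p_Acoustic = [(1/(0.9·√(2π)))·exp(−(5.8−6.4)²/(2·0.9²)) = 0.443269·exp(-0.22222) = 0.354942] × [0.0223432] = 0.00793055
  p_Cosmic = [(1/(1.3·√(2π)))·exp(−(5.8−8.5)²/(2·1.3²)) = 0.306879·exp(-2.15680) = 0.0355041] × [0.0012918] = 4.58643e-05
  p_Electronic = [(1/(1.2·√(2π)))·exp(−(5.8−9.1)²/(2·1.2²)) = 0.332452·exp(-3.78125) = 0.00757797] × [7.96343e-05] = 6.03466e-07
Weight by the priors:
  P(Z=Thermal)·p_Thermal = 0.18 × 0.0528206 = 0.00950771
  P(Z=Acoustic)·p_Acoustic = 0.10 × 0.00793055 = 0.000793055
  P(Z=Cosmic)·p_Cosmic = 0.50 × 4.58643e-05 = 2.29321e-05
  P(Z=Electronic)·p_Electronic = 0.22 × 6.03466e-07 = 1.32763e-07
Sum: 0.00950771 + 0.000793055 + 2.29321e-05 + 1.32763e-07 = 0.0103238
P(Source Acoustic | x) = 0.000793055 / 0.0103238 ≈ 0.0768

0.0768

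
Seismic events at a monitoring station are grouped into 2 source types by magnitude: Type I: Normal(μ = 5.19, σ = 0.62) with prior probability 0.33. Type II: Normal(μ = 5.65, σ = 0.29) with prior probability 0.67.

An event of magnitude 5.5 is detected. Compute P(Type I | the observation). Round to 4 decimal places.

0.1886

Posterior ∝ prior × likelihood, so P(k | x) ∝ P(Z=k) f_k(x); normalise over all components.
Component likelihoods at x = 5.5:
  L_I = (1/(0.62·√(2π)))·exp(−(5.5−5.19)²/(2·0.62²)) = 0.643455·exp(-0.12500) = 0.567847
  L_II = (1/(0.29·√(2π)))·exp(−(5.5−5.65)²/(2·0.29²)) = 1.375663·exp(-0.13377) = 1.20342
Prior × likelihood for each component:
  P(Z=I)·L_I = 0.33 × 0.567847 = 0.18739
  P(Z=II)·L_II = 0.67 × 1.20342 = 0.806291
Sum: 0.18739 + 0.806291 = 0.99368
Responsibility of Type I: 0.18739 / 0.99368 ≈ 0.1886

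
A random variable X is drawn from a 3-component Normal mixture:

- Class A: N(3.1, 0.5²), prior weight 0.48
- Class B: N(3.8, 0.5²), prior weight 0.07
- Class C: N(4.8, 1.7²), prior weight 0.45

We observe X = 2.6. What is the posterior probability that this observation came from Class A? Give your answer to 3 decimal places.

The responsibility of component k is π_k f_k(x) divided by Σ_j π_j f_j(x).
Evaluate each component's likelihood at the observed value:
  p_A = (1/(0.5·√(2π)))·exp(−(2.6−3.1)²/(2·0.5²)) = 0.797885·exp(-0.50000) = 0.483941
  p_B = (1/(0.5·√(2π)))·exp(−(2.6−3.8)²/(2·0.5²)) = 0.797885·exp(-2.88000) = 0.0447891
  p_C = (1/(1.7·√(2π)))·exp(−(2.6−4.8)²/(2·1.7²)) = 0.234672·exp(-0.83737) = 0.101577
Weight by the priors:
  π_A·p_A = 0.48 × 0.483941 = 0.232292
  π_B·p_B = 0.07 × 0.0447891 = 0.00313523
  π_C·p_C = 0.45 × 0.101577 = 0.0457097
Normaliser: 0.232292 + 0.00313523 + 0.0457097 = 0.281137
Responsibility of Class A: 0.232292 / 0.281137 ≈ 0.826

0.826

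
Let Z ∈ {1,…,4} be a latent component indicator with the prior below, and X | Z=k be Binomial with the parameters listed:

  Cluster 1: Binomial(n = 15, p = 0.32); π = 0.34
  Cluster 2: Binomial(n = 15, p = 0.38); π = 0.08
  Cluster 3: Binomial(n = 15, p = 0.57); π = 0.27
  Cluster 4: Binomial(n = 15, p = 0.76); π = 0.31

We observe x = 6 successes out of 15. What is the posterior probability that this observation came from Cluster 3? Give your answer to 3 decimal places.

0.240

Posterior ∝ prior × likelihood, so P(k | x) ∝ P(Z=k) f_k(x); normalise over all components.
Binomial probabilities:
  p_1 = C(15,6)·0.32^6·0.68^9 = 5005·0.00107374·0.0310871 = 0.167064
  p_2 = C(15,6)·0.38^6·0.62^9 = 5005·0.00301094·0.0135371 = 0.204
  p_3 = C(15,6)·0.57^6·0.43^9 = 5005·0.0342964·0.000502593 = 0.0862719
  p_4 = C(15,6)·0.76^6·0.24^9 = 5005·0.1927·2.64181e-06 = 0.00254793
Multiply by the mixture weights:
  P(Z=1)·p_1 = 0.34 × 0.167064 = 0.0568019
  P(Z=2)·p_2 = 0.08 × 0.204 = 0.01632
  P(Z=3)·p_3 = 0.27 × 0.0862719 = 0.0232934
  P(Z=4)·p_4 = 0.31 × 0.00254793 = 0.000789857
Evidence: 0.0568019 + 0.01632 + 0.0232934 + 0.000789857 = 0.0972052
P(Cluster 3 | data) = 0.0232934 / 0.0972052 ≈ 0.240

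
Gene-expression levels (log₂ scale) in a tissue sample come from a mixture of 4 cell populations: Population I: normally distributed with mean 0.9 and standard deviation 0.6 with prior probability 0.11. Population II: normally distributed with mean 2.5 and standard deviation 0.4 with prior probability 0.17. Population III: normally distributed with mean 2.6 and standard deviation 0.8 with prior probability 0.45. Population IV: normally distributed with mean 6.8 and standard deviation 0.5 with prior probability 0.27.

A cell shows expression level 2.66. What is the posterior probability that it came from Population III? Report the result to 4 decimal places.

0.5869

P(component k | x) = π_k·f_k(x) / marginal(x), where marginal(x) = Σ_j π_j·f_j(x).
Evaluate each component's likelihood at the observed value:
  L_I = (1/(0.6·√(2π)))·exp(−(2.66−0.9)²/(2·0.6²)) = 0.664904·exp(-4.30222) = 0.00900176
  L_II = (1/(0.4·√(2π)))·exp(−(2.66−2.5)²/(2·0.4²)) = 0.997356·exp(-0.08000) = 0.920675
  L_III = (1/(0.8·√(2π)))·exp(−(2.66−2.6)²/(2·0.8²)) = 0.498678·exp(-0.00281) = 0.497277
  L_IV = (1/(0.5·√(2π)))·exp(−(2.66−6.8)²/(2·0.5²)) = 0.797885·exp(-34.27920) = 1.03436e-15
Multiply by the mixture weights:
  π_I·L_I = 0.11 × 0.00900176 = 0.000990194
  π_II·L_II = 0.17 × 0.920675 = 0.156515
  π_III·L_III = 0.45 × 0.497277 = 0.223775
  π_IV·L_IV = 0.27 × 1.03436e-15 = 2.79278e-16
Denominator: 0.000990194 + 0.156515 + 0.223775 + 2.79278e-16 = 0.38128
P(Population III | 2.66) ≈ 0.5869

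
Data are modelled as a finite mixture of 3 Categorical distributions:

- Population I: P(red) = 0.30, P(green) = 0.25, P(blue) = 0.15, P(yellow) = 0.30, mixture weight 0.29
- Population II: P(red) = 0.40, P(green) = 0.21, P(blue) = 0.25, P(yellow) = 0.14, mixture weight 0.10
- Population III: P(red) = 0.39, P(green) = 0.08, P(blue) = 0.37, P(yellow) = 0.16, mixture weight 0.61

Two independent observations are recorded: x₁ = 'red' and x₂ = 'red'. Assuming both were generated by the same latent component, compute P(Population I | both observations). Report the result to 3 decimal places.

0.194

Posterior ∝ prior × likelihood, so P(k | x) ∝ π_k f_k(x); normalise over all components.
Since both observations come from the same component, the likelihood for component k is f_k(x₁)·f_k(x₂).
  f_I = [P(red | comp) = 0.30] × [0.3] = 0.09
  f_II = [P(red | comp) = 0.40] × [0.4] = 0.16
  f_III = [P(red | comp) = 0.39] × [0.39] = 0.1521
Unnormalised posteriors:
  π_I·f_I = 0.29 × 0.09 = 0.0261
  π_II·f_II = 0.10 × 0.16 = 0.016
  π_III·f_III = 0.61 × 0.1521 = 0.092781
Marginal: 0.0261 + 0.016 + 0.092781 = 0.134881
Responsibility of Population I: 0.0261 / 0.134881 ≈ 0.194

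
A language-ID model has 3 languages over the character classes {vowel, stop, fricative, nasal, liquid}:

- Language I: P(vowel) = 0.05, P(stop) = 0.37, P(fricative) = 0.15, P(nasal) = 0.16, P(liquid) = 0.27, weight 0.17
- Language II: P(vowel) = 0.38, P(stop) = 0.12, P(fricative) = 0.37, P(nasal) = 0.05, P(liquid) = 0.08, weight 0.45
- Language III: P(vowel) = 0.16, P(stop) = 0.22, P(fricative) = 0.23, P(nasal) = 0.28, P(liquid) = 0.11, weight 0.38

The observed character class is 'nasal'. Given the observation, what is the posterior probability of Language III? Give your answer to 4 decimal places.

P(component k | x) = π_k·f_k(x) / marginal(x), where marginal(x) = Σ_j π_j·f_j(x).
Component likelihoods at x = 'nasal':
  f_I = 0.16
  f_II = 0.05
  f_III = 0.28
Prior × likelihood for each component:
  π_I·f_I = 0.17 × 0.16 = 0.0272
  π_II·f_II = 0.45 × 0.05 = 0.0225
  π_III·f_III = 0.38 × 0.28 = 0.1064
Evidence: 0.0272 + 0.0225 + 0.1064 = 0.1561
Responsibility of Language III: 0.1064 / 0.1561 ≈ 0.6816

0.6816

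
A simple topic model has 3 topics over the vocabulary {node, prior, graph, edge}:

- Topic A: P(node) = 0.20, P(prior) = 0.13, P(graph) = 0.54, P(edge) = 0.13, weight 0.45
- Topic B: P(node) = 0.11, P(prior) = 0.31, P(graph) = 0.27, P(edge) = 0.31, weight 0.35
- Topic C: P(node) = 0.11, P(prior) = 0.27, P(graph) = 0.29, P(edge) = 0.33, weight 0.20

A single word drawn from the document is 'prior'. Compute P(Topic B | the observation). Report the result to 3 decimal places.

0.491

P(component k | x) = π_k·f_k(x) / marginal(x), where marginal(x) = Σ_j π_j·f_j(x).
Evaluate each component's likelihood at the observed value:
  f_A = P(prior | comp) = 0.13
  f_B = P(prior | comp) = 0.31
  f_C = P(prior | comp) = 0.27
Unnormalised posteriors:
  π_A·f_A = 0.45 × 0.13 = 0.0585
  π_B·f_B = 0.35 × 0.31 = 0.1085
  π_C·f_C = 0.20 × 0.27 = 0.054
Marginal: 0.0585 + 0.1085 + 0.054 = 0.221
So the posterior for Topic B is 0.1085 / 0.221 ≈ 0.491.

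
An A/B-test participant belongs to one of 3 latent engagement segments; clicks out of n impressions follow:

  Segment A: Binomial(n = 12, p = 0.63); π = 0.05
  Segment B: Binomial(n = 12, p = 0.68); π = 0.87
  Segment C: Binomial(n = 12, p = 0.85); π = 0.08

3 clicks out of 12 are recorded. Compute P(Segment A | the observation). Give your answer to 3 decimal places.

By Bayes' theorem, P(k | x) = P(Z=k) f_k(x) / Σ_j P(Z=j) f_j(x).
Component likelihoods at x = 3 clicks out of 12:
  f_A = C(12,3)·0.63^3·0.37^9 = 220·0.250047·0.000129962 = 0.00714924
  f_B = C(12,3)·0.68^3·0.32^9 = 220·0.314432·3.51844e-05 = 0.00243388
  f_C = C(12,3)·0.85^3·0.15^9 = 220·0.614125·3.84434e-08 = 5.19399e-06
Weight by the priors:
  P(Z=A)·f_A = 0.05 × 0.00714924 = 0.000357462
  P(Z=B)·f_B = 0.87 × 0.00243388 = 0.00211748
  P(Z=C)·f_C = 0.08 × 5.19399e-06 = 4.15519e-07
Marginal: 0.000357462 + 0.00211748 + 4.15519e-07 = 0.00247535
Responsibility of Segment A: 0.000357462 / 0.00247535 ≈ 0.144

0.144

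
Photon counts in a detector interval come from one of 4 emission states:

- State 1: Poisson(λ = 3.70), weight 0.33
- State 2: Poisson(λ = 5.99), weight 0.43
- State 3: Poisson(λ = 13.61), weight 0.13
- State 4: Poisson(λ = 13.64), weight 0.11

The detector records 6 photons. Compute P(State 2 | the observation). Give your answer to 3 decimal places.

0.686

Apply Bayes' rule: the posterior for each component is proportional to its prior times its likelihood at x.
Component likelihoods at x = 6 photons:
  f_1 = e^(−3.70)·3.70^6/6! = 0.0881025
  f_2 = e^(−5.99)·5.99^6/6! = 0.160622
  f_3 = e^(−13.61)·13.61^6/6! = 0.010841
  f_4 = e^(−13.64)·13.64^6/6! = 0.0106605
Multiply by the mixture weights:
  P(Z=1)·f_1 = 0.33 × 0.0881025 = 0.0290738
  P(Z=2)·f_2 = 0.43 × 0.160622 = 0.0690674
  P(Z=3)·f_3 = 0.13 × 0.010841 = 0.00140933
  P(Z=4)·f_4 = 0.11 × 0.0106605 = 0.00117265
Normaliser: 0.0290738 + 0.0690674 + 0.00140933 + 0.00117265 = 0.100723
Responsibility of State 2: 0.0690674 / 0.100723 ≈ 0.686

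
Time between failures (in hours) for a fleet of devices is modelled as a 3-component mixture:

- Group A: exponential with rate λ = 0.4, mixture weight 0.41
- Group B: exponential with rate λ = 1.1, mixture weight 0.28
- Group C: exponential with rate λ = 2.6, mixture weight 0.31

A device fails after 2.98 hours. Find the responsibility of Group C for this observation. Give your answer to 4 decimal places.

0.0056

By Bayes' theorem, P(k | x) = π_k f_k(x) / Σ_j π_j f_j(x).
Component likelihoods at x = 2.98 hours:
  L_A = 0.4·e^(−0.4·2.98) = 0.4·e^(−1.1920) = 0.121445
  L_B = 1.1·e^(−1.1·2.98) = 1.1·e^(−3.2780) = 0.0414739
  L_C = 2.6·e^(−2.6·2.98) = 2.6·e^(−7.7480) = 0.00112217
Weight by the priors:
  π_A·L_A = 0.41 × 0.121445 = 0.0497926
  π_B·L_B = 0.28 × 0.0414739 = 0.0116127
  π_C·L_C = 0.31 × 0.00112217 = 0.000347874
Denominator: 0.0497926 + 0.0116127 + 0.000347874 = 0.0617532
Responsibility of Group C: 0.000347874 / 0.0617532 ≈ 0.0056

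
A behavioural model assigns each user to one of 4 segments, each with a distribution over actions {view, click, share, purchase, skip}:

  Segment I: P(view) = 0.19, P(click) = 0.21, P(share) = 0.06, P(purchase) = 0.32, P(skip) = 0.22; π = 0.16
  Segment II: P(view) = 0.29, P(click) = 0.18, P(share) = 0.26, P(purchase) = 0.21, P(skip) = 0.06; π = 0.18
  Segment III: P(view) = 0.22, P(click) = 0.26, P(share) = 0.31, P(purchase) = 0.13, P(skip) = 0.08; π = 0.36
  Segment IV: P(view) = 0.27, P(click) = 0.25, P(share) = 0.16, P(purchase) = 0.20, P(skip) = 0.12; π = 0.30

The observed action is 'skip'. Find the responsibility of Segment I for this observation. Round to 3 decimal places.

0.318

P(component k | x) = π_k·f_k(x) / marginal(x), where marginal(x) = Σ_j π_j·f_j(x).
Component likelihoods at x = 'skip':
  p_I = P(skip | comp) = 0.22
  p_II = P(skip | comp) = 0.06
  p_III = P(skip | comp) = 0.08
  p_IV = P(skip | comp) = 0.12
Prior × likelihood for each component:
  π_I·p_I = 0.16 × 0.22 = 0.0352
  π_II·p_II = 0.18 × 0.06 = 0.0108
  π_III·p_III = 0.36 × 0.08 = 0.0288
  π_IV·p_IV = 0.30 × 0.12 = 0.036
Marginal: 0.0352 + 0.0108 + 0.0288 + 0.036 = 0.1108
P(Segment I | 'skip') ≈ 0.318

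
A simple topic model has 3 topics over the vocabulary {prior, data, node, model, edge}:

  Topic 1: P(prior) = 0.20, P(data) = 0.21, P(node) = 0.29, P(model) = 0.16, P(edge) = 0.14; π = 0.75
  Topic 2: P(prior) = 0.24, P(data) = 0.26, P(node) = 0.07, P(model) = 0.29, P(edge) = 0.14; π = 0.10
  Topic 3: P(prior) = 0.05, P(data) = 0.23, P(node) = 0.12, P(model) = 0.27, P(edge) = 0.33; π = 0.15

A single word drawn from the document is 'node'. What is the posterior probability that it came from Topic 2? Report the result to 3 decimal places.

0.029

Apply Bayes' rule: the posterior for each component is proportional to its prior times its likelihood at x.
Categorical probabilities:
  f_1 = P(node | comp) = 0.29
  f_2 = P(node | comp) = 0.07
  f_3 = P(node | comp) = 0.12
Multiply by the mixture weights:
  P(Z=1)·f_1 = 0.75 × 0.29 = 0.2175
  P(Z=2)·f_2 = 0.10 × 0.07 = 0.007
  P(Z=3)·f_3 = 0.15 × 0.12 = 0.018
Sum: 0.2175 + 0.007 + 0.018 = 0.2425
P(Topic 2 | 'node') = 0.007 / 0.2425 ≈ 0.029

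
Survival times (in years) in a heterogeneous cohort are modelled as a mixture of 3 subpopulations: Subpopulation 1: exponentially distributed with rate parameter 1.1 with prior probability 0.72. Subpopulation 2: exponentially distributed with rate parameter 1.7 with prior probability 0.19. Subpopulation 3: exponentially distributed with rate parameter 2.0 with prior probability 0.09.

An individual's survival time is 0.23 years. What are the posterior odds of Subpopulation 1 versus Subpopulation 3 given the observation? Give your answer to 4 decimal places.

Since P(k|x) ∝ π_k f_k(x), the posterior odds are π_i f_i(x) / (π_j f_j(x)).
Component likelihoods at x = 0.23 years:
  p_1 = 0.854115
  p_2 = 1.14985
  p_3 = 1.26257
Odds = (0.72/0.09) × (0.854115/1.26257) = 8 × 0.67649 ≈ 5.4119

5.4119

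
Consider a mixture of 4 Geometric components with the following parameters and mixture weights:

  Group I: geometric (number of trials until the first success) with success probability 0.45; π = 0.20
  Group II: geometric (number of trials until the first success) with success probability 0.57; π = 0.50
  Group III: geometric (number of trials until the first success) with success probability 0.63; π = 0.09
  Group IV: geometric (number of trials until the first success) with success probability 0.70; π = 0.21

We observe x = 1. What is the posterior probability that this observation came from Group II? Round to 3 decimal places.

0.492

P(component k | x) = P(Z=k)·f_k(x) / marginal(x), where marginal(x) = Σ_j P(Z=j)·f_j(x).
Evaluate each component's likelihood at the observed value:
  p_I = 0.45
  p_II = 0.57
  p_III = 0.63
  p_IV = 0.7
Multiply by the mixture weights:
  P(Z=I)·p_I = 0.20 × 0.45 = 0.09
  P(Z=II)·p_II = 0.50 × 0.57 = 0.285
  P(Z=III)·p_III = 0.09 × 0.63 = 0.0567
  P(Z=IV)·p_IV = 0.21 × 0.7 = 0.147
Denominator: 0.09 + 0.285 + 0.0567 + 0.147 = 0.5787
So the posterior for Group II is 0.285 / 0.5787 ≈ 0.492.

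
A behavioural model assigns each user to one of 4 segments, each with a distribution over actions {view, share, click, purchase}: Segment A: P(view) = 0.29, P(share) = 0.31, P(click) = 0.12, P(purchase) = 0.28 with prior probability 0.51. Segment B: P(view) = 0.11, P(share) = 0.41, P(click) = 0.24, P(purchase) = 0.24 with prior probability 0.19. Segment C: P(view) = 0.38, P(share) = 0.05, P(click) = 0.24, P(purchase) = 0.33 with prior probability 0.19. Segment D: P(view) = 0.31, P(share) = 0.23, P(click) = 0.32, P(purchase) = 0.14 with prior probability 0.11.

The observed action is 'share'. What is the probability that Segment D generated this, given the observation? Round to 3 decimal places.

Posterior ∝ prior × likelihood, so P(k | x) ∝ w_k f_k(x); normalise over all components.
Component likelihoods at x = 'share':
  L_A = 0.31
  L_B = 0.41
  L_C = 0.05
  L_D = 0.23
Unnormalised posteriors:
  w_A·L_A = 0.51 × 0.31 = 0.1581
  w_B·L_B = 0.19 × 0.41 = 0.0779
  w_C·L_C = 0.19 × 0.05 = 0.0095
  w_D·L_D = 0.11 × 0.23 = 0.0253
Marginal: 0.1581 + 0.0779 + 0.0095 + 0.0253 = 0.2708
P(Segment D | x) = 0.0253 / 0.2708 ≈ 0.093

0.093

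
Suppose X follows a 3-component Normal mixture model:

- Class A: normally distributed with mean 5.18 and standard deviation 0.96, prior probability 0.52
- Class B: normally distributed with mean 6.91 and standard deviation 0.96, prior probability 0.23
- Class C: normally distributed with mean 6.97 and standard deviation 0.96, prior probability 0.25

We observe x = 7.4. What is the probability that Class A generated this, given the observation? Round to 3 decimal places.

0.077

Posterior ∝ prior × likelihood, so P(k | x) ∝ π_k f_k(x); normalise over all components.
Normal densities:
  p_A = (1/(0.96·√(2π)))·exp(−(7.4−5.18)²/(2·0.96²)) = 0.415565·exp(-2.67383) = 0.0286688
  p_B = (1/(0.96·√(2π)))·exp(−(7.4−6.91)²/(2·0.96²)) = 0.415565·exp(-0.13026) = 0.36481
  p_C = (1/(0.96·√(2π)))·exp(−(7.4−6.97)²/(2·0.96²)) = 0.415565·exp(-0.10031) = 0.3759
Weight by the priors:
  π_A·p_A = 0.52 × 0.0286688 = 0.0149078
  π_B·p_B = 0.23 × 0.36481 = 0.0839063
  π_C·p_C = 0.25 × 0.3759 = 0.0939751
Evidence: 0.0149078 + 0.0839063 + 0.0939751 = 0.192789
P(Class A | the observation) ≈ 0.077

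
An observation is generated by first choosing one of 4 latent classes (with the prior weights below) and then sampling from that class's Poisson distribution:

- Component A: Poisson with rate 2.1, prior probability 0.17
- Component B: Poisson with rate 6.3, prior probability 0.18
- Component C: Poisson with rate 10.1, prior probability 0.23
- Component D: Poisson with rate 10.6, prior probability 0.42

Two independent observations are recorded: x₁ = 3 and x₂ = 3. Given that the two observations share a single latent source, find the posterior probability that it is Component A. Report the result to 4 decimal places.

0.8495

Posterior ∝ prior × likelihood, so P(k | x) ∝ P(Z=k) f_k(x); normalise over all components.
Since both observations come from the same component, the likelihood for component k is f_k(x₁)·f_k(x₂).
  f_A = [e^(−2.1)·2.1^3/3! = 0.189011] × [0.189011] = 0.0357253
  f_B = [e^(−6.3)·6.3^3/3! = 0.0765271] × [0.0765271] = 0.00585639
  f_C = [e^(−10.1)·10.1^3/3! = 0.00705405] × [0.00705405] = 4.97596e-05
  f_D = [e^(−10.6)·10.6^3/3! = 0.00494589] × [0.00494589] = 2.44619e-05
Prior × likelihood for each component:
  P(Z=A)·f_A = 0.17 × 0.0357253 = 0.00607331
  P(Z=B)·f_B = 0.18 × 0.00585639 = 0.00105415
  P(Z=C)·f_C = 0.23 × 4.97596e-05 = 1.14447e-05
  P(Z=D)·f_D = 0.42 × 2.44619e-05 = 1.0274e-05
Evidence: 0.00607331 + 0.00105415 + 1.14447e-05 + 1.0274e-05 = 0.00714918
P(Component A | data) ≈ 0.8495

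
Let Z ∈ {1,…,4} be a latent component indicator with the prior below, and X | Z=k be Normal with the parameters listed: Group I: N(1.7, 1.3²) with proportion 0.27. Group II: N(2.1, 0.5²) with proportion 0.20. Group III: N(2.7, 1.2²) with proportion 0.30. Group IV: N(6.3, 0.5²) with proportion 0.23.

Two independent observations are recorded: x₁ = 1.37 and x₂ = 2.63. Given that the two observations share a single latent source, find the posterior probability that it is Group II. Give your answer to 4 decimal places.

0.4035

By Bayes' theorem, P(k | x) = P(Z=k) f_k(x) / Σ_j P(Z=j) f_j(x).
Since both observations come from the same component, the likelihood for component k is f_k(x₁)·f_k(x₂).
  p_I = [(1/(1.3·√(2π)))·exp(−(1.37−1.7)²/(2·1.3²)) = 0.306879·exp(-0.03222) = 0.297149] × [0.237594] = 0.0706009
  p_II = [(1/(0.5·√(2π)))·exp(−(1.37−2.1)²/(2·0.5²)) = 0.797885·exp(-1.06580) = 0.274833] × [0.454939] = 0.125032
  p_III = [(1/(1.2·√(2π)))·exp(−(1.37−2.7)²/(2·1.2²)) = 0.332452·exp(-0.61420) = 0.179881] × [0.331887] = 0.0597
  p_IV = [(1/(0.5·√(2π)))·exp(−(1.37−6.3)²/(2·0.5²)) = 0.797885·exp(-48.60980) = 6.17977e-22] × [1.59589e-12] = 9.86221e-34
Unnormalised posteriors:
  P(Z=I)·p_I = 0.27 × 0.0706009 = 0.0190622
  P(Z=II)·p_II = 0.20 × 0.125032 = 0.0250065
  P(Z=III)·p_III = 0.30 × 0.0597 = 0.01791
  P(Z=IV)·p_IV = 0.23 × 9.86221e-34 = 2.26831e-34
Evidence: 0.0190622 + 0.0250065 + 0.01791 + 2.26831e-34 = 0.0619787
Responsibility of Group II: 0.0250065 / 0.0619787 ≈ 0.4035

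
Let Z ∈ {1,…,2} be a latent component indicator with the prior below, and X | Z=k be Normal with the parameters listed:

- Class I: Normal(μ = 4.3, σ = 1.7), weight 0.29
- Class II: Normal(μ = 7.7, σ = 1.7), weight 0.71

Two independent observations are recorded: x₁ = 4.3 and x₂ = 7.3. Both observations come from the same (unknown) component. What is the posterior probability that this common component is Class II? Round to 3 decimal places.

By Bayes' theorem, P(k | x) = π_k f_k(x) / Σ_j π_j f_j(x).
Since both observations come from the same component, the likelihood for component k is f_k(x₁)·f_k(x₂).
  p_I = [(1/(1.7·√(2π)))·exp(−(4.3−4.3)²/(2·1.7²)) = 0.234672·exp(-0.00000) = 0.234672] × [0.0494566] = 0.0116061
  p_II = [(1/(1.7·√(2π)))·exp(−(4.3−7.7)²/(2·1.7²)) = 0.234672·exp(-2.00000) = 0.0317594] × [0.228265] = 0.00724955
Multiply by the mixture weights:
  π_I·p_I = 0.29 × 0.0116061 = 0.00336576
  π_II·p_II = 0.71 × 0.00724955 = 0.00514718
Normaliser: 0.00336576 + 0.00514718 = 0.00851294
P(Class II | x₁,x₂) ≈ 0.605

0.605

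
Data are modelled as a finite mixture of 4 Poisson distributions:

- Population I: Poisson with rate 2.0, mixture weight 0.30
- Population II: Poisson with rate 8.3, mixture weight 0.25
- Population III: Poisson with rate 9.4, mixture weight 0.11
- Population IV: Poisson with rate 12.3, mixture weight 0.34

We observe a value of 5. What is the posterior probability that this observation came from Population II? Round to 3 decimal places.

0.505

By Bayes' theorem, P(k | x) = P(Z=k) f_k(x) / Σ_j P(Z=j) f_j(x).
Component likelihoods at x = 5:
  f_I = 0.0360894
  f_II = 0.0815765
  f_III = 0.0505929
  f_IV = 0.0106788
Multiply by the mixture weights:
  P(Z=I)·f_I = 0.30 × 0.0360894 = 0.0108268
  P(Z=II)·f_II = 0.25 × 0.0815765 = 0.0203941
  P(Z=III)·f_III = 0.11 × 0.0505929 = 0.00556522
  P(Z=IV)·f_IV = 0.34 × 0.0106788 = 0.00363079
Evidence: 0.0108268 + 0.0203941 + 0.00556522 + 0.00363079 = 0.040417
P(Population II | x) = 0.0203941 / 0.040417 ≈ 0.505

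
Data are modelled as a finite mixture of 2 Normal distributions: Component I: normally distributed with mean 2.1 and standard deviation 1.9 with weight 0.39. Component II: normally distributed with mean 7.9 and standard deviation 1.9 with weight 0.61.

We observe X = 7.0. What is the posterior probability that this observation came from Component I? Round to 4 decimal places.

0.0251

Apply Bayes' rule: the posterior for each component is proportional to its prior times its likelihood at x.
Evaluate each component's likelihood at the observed value:
  f_I = 0.00754948
  f_II = 0.187687
Prior × likelihood for each component:
  P(Z=I)·f_I = 0.39 × 0.00754948 = 0.0029443
  P(Z=II)·f_II = 0.61 × 0.187687 = 0.114489
Marginal: 0.0029443 + 0.114489 = 0.117433
P(Component I | 7.0) = 0.0029443 / 0.117433 ≈ 0.0251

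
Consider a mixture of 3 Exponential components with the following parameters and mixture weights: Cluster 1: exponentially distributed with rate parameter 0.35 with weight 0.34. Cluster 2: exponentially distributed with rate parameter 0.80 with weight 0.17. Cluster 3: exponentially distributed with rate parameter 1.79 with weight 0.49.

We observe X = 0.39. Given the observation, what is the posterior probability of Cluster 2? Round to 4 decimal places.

0.1556

Apply Bayes' rule: the posterior for each component is proportional to its prior times its likelihood at x.
Exponential densities:
  L_1 = 0.35·e^(−0.35·0.39) = 0.35·e^(−0.1365) = 0.305342
  L_2 = 0.80·e^(−0.80·0.39) = 0.80·e^(−0.3120) = 0.585585
  L_3 = 1.79·e^(−1.79·0.39) = 1.79·e^(−0.6981) = 0.890578
Prior × likelihood for each component:
  P(Z=1)·L_1 = 0.34 × 0.305342 = 0.103816
  P(Z=2)·L_2 = 0.17 × 0.585585 = 0.0995495
  P(Z=3)·L_3 = 0.49 × 0.890578 = 0.436383
Evidence: 0.103816 + 0.0995495 + 0.436383 = 0.639749
So the posterior for Cluster 2 is 0.0995495 / 0.639749 ≈ 0.1556.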